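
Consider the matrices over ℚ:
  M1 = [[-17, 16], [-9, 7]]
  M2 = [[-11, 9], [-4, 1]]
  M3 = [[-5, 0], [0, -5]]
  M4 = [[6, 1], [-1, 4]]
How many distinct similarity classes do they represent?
3 classes: {M1, M2}, {M3}, {M4}

Characteristic polynomials: χ_{M1} = (x + 5)^2, χ_{M2} = (x + 5)^2, χ_{M3} = (x + 5)^2, χ_{M4} = (x - 5)^2.

{M1, M2}: invariant factors (x + 5)^2.

{M3}: invariant factors x + 5, x + 5.

{M4}: invariant factors (x - 5)^2.

Matrices are similar if and only if their invariant-factor lists agree; the partition into similarity classes is {M1, M2}, {M3}, {M4}.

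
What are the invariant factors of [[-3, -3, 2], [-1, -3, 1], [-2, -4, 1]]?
(x + 1)(x + 2)^2

The Jordan structure of A has elementary divisors (x + 2)^2, (x + 1). Arranging the block sizes at each eigenvalue in decreasing order and taking row products gives the invariant factors.

Invariant factors (smallest first, each dividing the next): (x + 1)(x + 2)^2.

Check: the last factor (x + 1)(x + 2)^2 is the minimal polynomial, and the product (x + 1)(x + 2)^2 is the characteristic polynomial.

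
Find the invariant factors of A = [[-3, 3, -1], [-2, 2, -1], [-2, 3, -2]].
x + 1, (x + 1)^2

The Jordan structure of A has elementary divisors (x + 1)^2, (x + 1). Arranging the block sizes at each eigenvalue in decreasing order and taking row products gives the invariant factors.

Invariant factors (smallest first, each dividing the next): x + 1, (x + 1)^2.

Check: the last factor (x + 1)^2 is the minimal polynomial, and the product (x + 1)^3 is the characteristic polynomial.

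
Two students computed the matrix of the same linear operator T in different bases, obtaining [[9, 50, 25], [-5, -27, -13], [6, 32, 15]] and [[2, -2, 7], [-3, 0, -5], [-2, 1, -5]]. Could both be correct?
Yes.

Two matrices over a field are similar if and only if they have the same invariant factors.

Both A and B have characteristic polynomial (x + 1)^3 and minimal polynomial (x + 1)^3. Computing further, both have invariant factors (x + 1)^3. Hence A and B are similar.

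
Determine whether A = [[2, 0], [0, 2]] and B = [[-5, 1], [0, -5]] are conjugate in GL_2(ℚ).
trace(A) = 4 but trace(B) = -10. The trace is a similarity invariant, so A and B are not similar.

No.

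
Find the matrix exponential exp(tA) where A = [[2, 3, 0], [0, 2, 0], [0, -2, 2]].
e^{tA} = [[e^{2*t}, 3*t*e^{2*t}, 0], [0, e^{2*t}, 0], [0, -2*t*e^{2*t}, e^{2*t}]]

A has Jordan form J = [[2, 1, 0], [0, 2, 0], [0, 0, 2]] with A = PJP^{-1}, so e^{tA} = P e^{tJ} P^{-1}.

For a Jordan block J_k(λ), e^{tJ_k(λ)} = e^{λt} · (I + tN + t^2 N^2/2! + ... + t^{k-1} N^{k-1}/(k-1)!) where N is the nilpotent superdiagonal part.

Assembling the blocks and conjugating back gives the entries of e^{tA} as shown above.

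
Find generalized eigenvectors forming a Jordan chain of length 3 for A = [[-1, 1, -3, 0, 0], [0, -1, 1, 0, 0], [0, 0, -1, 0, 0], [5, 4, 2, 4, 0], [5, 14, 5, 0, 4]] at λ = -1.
We seek v_1 ∈ ker((A + I)^3) \ ker((A + I)^2), then set v_{i+1} = (A + I) v_i.

One such chain is v_1 = [[0, 0, 1, 0, -1]]^T, v_2 = [[-3, 1, 0, 2, 0]]^T, v_3 = [[1, 0, 0, -1, -1]]^T. Check: (A + I) v_3 = [[0, 0, 0, 0, 0]]^T = 0.

v_1 = [[0, 0, 1, 0, -1]]^T, v_2 = [[-3, 1, 0, 2, 0]]^T, v_3 = [[1, 0, 0, -1, -1]]^T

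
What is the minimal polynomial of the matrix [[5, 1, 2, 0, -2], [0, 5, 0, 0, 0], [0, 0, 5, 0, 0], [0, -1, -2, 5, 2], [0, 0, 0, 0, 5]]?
m_A(x) = (x - 5)^2

The characteristic polynomial factors as (x - 5)^5. The minimal polynomial is ∏(x - λ)^{k_λ} where k_λ is the size of the largest Jordan block at λ.

For λ = 5: rank(A - 5I) = 1, and the largest Jordan block has size 2 (the smallest k with rank((A - 5I)^k) = rank((A - 5I)^(k+1))).

So m_A(x) = (x - 5)^2.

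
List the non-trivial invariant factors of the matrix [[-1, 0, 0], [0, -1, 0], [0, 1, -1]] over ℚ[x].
x + 1, (x + 1)^2

The Jordan structure of A has elementary divisors (x + 1)^2, (x + 1). Arranging the block sizes at each eigenvalue in decreasing order and taking row products gives the invariant factors.

Invariant factors (smallest first, each dividing the next): x + 1, (x + 1)^2.

Check: the last factor (x + 1)^2 is the minimal polynomial, and the product (x + 1)^3 is the characteristic polynomial.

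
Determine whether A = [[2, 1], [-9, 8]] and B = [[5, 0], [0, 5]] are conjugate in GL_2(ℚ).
Both have characteristic polynomial (x - 5)^2, but the minimal polynomial of A is (x - 5)^2 while the minimal polynomial of B is x - 5. The minimal polynomial is a similarity invariant, so A and B are not similar.

No.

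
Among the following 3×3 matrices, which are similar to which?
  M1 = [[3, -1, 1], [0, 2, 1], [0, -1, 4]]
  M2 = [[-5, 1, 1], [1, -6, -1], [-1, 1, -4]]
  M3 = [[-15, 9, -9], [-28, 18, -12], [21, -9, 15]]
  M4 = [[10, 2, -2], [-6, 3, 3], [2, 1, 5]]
3 classes: {M1}, {M2}, {M3, M4}

Characteristic polynomials: χ_{M1} = (x - 3)^3, χ_{M2} = (x + 5)^3, χ_{M3} = (x - 6)^3, χ_{M4} = (x - 6)^3.

{M1}: invariant factors x - 3, (x - 3)^2.

{M2}: invariant factors (x + 5)^3.

{M3, M4}: invariant factors x - 6, (x - 6)^2.

Matrices are similar if and only if their invariant-factor lists agree; the partition into similarity classes is {M1}, {M2}, {M3, M4}.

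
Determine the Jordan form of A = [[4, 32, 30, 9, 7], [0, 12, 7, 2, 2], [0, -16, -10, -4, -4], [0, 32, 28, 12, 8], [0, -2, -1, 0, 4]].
J = [[4, 1, 0, 0, 0], [0, 4, 1, 0, 0], [0, 0, 4, 0, 0], [0, 0, 0, 4, 0], [0, 0, 0, 0, 6]]

The characteristic polynomial is det(xI - A) = (x - 6)(x - 4)^4, so the eigenvalues are 4 (algebraic multiplicity 4), 6 (algebraic multiplicity 1).

For λ = 4: rank(A - 4I) = 3, rank((A - 4I)^2) = 2, rank((A - 4I)^3) = 1. The eigenspace has dimension 5 - 3 = 2, so there are 2 Jordan blocks; the rank sequence gives block sizes [3, 1].

For λ = 6: algebraic multiplicity 1 gives one 1×1 block.

Assembling the blocks gives the Jordan form J above.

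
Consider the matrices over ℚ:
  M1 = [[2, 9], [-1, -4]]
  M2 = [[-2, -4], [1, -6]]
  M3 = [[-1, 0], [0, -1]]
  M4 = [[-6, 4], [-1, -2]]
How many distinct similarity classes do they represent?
Characteristic polynomials: χ_{M1} = (x + 1)^2, χ_{M2} = (x + 4)^2, χ_{M3} = (x + 1)^2, χ_{M4} = (x + 4)^2.

{M1}: invariant factors (x + 1)^2.

{M2, M4}: invariant factors (x + 4)^2.

{M3}: invariant factors x + 1, x + 1.

Matrices are similar if and only if their invariant-factor lists agree; the partition into similarity classes is {M1}, {M2, M4}, {M3}.

3 classes: {M1}, {M2, M4}, {M3}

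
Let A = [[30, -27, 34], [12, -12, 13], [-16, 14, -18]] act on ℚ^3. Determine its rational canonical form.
R = [[0, 0, -12], [1, 0, -2], [0, 1, 0]]

The invariant factors of A (the non-unit diagonal entries of the Smith normal form of xI - A over ℚ[x]) are (x + 2)(x^2 - 2x + 6), each dividing the next. The characteristic polynomial is their product, (x + 2)(x^2 - 2x + 6).

The rational canonical form is the block-diagonal matrix of companion matrices C(f_i):
R = [[0, 0, -12], [1, 0, -2], [0, 1, 0]].

Note the characteristic polynomial does not split into linear factors over ℚ, so A has no Jordan form over ℚ; the rational canonical form exists over any field.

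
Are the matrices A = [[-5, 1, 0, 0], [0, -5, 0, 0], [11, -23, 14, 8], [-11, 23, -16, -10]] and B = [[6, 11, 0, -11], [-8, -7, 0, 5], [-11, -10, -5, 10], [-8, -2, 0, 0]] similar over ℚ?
Two matrices over a field are similar if and only if they have the same invariant factors.

Both A and B have characteristic polynomial (x - 6)(x + 2)(x + 5)^2 and minimal polynomial (x - 6)(x + 2)(x + 5)^2. Computing further, both have invariant factors (x - 6)(x + 2)(x + 5)^2. Hence A and B are similar.

Yes.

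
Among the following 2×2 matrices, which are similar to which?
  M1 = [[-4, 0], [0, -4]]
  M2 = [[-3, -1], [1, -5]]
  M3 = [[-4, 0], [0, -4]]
2 classes: {M1, M3}, {M2}

Characteristic polynomials: χ_{M1} = (x + 4)^2, χ_{M2} = (x + 4)^2, χ_{M3} = (x + 4)^2.

{M1, M3}: invariant factors x + 4, x + 4.

{M2}: invariant factors (x + 4)^2.

Matrices are similar if and only if their invariant-factor lists agree; the partition into similarity classes is {M1, M3}, {M2}.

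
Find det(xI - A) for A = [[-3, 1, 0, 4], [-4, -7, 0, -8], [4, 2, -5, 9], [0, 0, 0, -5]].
xI - A = [[x + 3, -1, 0, -4], [4, x + 7, 0, 8], [-4, -2, x + 5, -9], [0, 0, 0, x + 5]].

Expanding det(xI - A) along the first row:
det(xI - A) = + (x + 3)·det([[x + 7, 0, 8], [-2, x + 5, -9], [0, 0, x + 5]]) - (-1)·det([[4, 0, 8], [-4, x + 5, -9], [0, 0, x + 5]]) + (0)·det([[4, x + 7, 8], [-4, -2, -9], [0, 0, x + 5]]) - (-4)·det([[4, x + 7, 0], [-4, -2, x + 5], [0, 0, 0]]).

Evaluating gives χ_A(x) = x^4 + 20x^3 + 150x^2 + 500x + 625 = (x + 5)^4.

χ_A(x) = (x + 5)^4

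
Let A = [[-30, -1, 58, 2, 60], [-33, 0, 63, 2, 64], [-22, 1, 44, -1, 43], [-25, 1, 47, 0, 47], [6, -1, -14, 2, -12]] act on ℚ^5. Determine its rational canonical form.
The invariant factors of A (the non-unit diagonal entries of the Smith normal form of xI - A over ℚ[x]) are (x - 4)(x^2 + x + 3)^2, each dividing the next. The characteristic polynomial is their product, (x - 4)(x^2 + x + 3)^2.

The rational canonical form is the block-diagonal matrix of companion matrices C(f_i):
R = [[0, 0, 0, 0, 36], [1, 0, 0, 0, 15], [0, 1, 0, 0, 22], [0, 0, 1, 0, 1], [0, 0, 0, 1, 2]].

Note the characteristic polynomial does not split into linear factors over ℚ, so A has no Jordan form over ℚ; the rational canonical form exists over any field.

R = [[0, 0, 0, 0, 36], [1, 0, 0, 0, 15], [0, 1, 0, 0, 22], [0, 0, 1, 0, 1], [0, 0, 0, 1, 2]]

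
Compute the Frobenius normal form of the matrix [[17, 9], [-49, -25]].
The invariant factors of A (the non-unit diagonal entries of the Smith normal form of xI - A over ℚ[x]) are (x + 4)^2, each dividing the next. The characteristic polynomial is their product, (x + 4)^2.

The rational canonical form is the block-diagonal matrix of companion matrices C(f_i):
R = [[0, -16], [1, -8]].

R = [[0, -16], [1, -8]]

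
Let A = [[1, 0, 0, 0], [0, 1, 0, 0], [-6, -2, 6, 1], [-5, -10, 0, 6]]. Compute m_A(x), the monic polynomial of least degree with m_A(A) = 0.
m_A(x) = (x - 6)^2(x - 1)

The characteristic polynomial factors as (x - 6)^2(x - 1)^2. The minimal polynomial is ∏(x - λ)^{k_λ} where k_λ is the size of the largest Jordan block at λ.

For λ = 1: rank(A - I) = 2, and the largest Jordan block has size 1 (the smallest k with rank((A - I)^k) = rank((A - I)^(k+1))).
For λ = 6: rank(A - 6I) = 3, and the largest Jordan block has size 2 (the smallest k with rank((A - 6I)^k) = rank((A - 6I)^(k+1))).

So m_A(x) = (x - 6)^2(x - 1).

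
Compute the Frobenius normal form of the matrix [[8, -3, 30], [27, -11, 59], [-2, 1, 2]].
R = [[0, 0, 18], [1, 0, 12], [0, 1, -1]]

The invariant factors of A (the non-unit diagonal entries of the Smith normal form of xI - A over ℚ[x]) are (x + 3)(x^2 - 2x - 6), each dividing the next. The characteristic polynomial is their product, (x + 3)(x^2 - 2x - 6).

The rational canonical form is the block-diagonal matrix of companion matrices C(f_i):
R = [[0, 0, 18], [1, 0, 12], [0, 1, -1]].

Note the characteristic polynomial does not split into linear factors over ℚ, so A has no Jordan form over ℚ; the rational canonical form exists over any field.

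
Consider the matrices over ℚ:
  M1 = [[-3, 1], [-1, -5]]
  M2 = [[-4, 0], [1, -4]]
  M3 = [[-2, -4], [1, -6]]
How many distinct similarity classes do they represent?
Characteristic polynomials: χ_{M1} = (x + 4)^2, χ_{M2} = (x + 4)^2, χ_{M3} = (x + 4)^2.

{M1, M2, M3}: invariant factors (x + 4)^2.

Matrices are similar if and only if their invariant-factor lists agree; the partition into similarity classes is {M1, M2, M3}.

1 class: {M1, M2, M3}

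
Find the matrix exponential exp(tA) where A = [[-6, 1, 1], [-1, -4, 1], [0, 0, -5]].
e^{tA} = [[(1 - t)*e^{-5*t}, t*e^{-5*t}, t*e^{-5*t}], [-t*e^{-5*t}, (t + 1)*e^{-5*t}, t*e^{-5*t}], [0, 0, e^{-5*t}]]

A has Jordan form J = [[-5, 1, 0], [0, -5, 0], [0, 0, -5]] with A = PJP^{-1}, so e^{tA} = P e^{tJ} P^{-1}.

For a Jordan block J_k(λ), e^{tJ_k(λ)} = e^{λt} · (I + tN + t^2 N^2/2! + ... + t^{k-1} N^{k-1}/(k-1)!) where N is the nilpotent superdiagonal part.

Assembling the blocks and conjugating back gives the entries of e^{tA} as shown above.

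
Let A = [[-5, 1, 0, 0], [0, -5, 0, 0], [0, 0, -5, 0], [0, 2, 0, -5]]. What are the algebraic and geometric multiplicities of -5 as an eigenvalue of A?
algebraic multiplicity 4, geometric multiplicity 3

The characteristic polynomial is (x + 5)^4, so the factor x + 5 appears with exponent 4: the algebraic multiplicity is 4.

rank(A + 5I) = 1, so the eigenspace has dimension 4 - 1 = 3: the geometric multiplicity is 3.

Since 3 < 4, A is not diagonalizable.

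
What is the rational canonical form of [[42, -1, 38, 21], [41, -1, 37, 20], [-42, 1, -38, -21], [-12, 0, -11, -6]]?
The invariant factors of A (the non-unit diagonal entries of the Smith normal form of xI - A over ℚ[x]) are x(x + 1)^3, each dividing the next. The characteristic polynomial is their product, x(x + 1)^3.

The rational canonical form is the block-diagonal matrix of companion matrices C(f_i):
R = [[0, 0, 0, 0], [1, 0, 0, -1], [0, 1, 0, -3], [0, 0, 1, -3]].

R = [[0, 0, 0, 0], [1, 0, 0, -1], [0, 1, 0, -3], [0, 0, 1, -3]]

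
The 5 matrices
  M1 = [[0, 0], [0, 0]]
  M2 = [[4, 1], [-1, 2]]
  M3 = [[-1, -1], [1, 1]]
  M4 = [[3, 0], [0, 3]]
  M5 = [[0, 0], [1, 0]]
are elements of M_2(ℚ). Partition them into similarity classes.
4 classes: {M1}, {M2}, {M3, M5}, {M4}

Characteristic polynomials: χ_{M1} = x^2, χ_{M2} = (x - 3)^2, χ_{M3} = x^2, χ_{M4} = (x - 3)^2, χ_{M5} = x^2.

{M1}: invariant factors x, x.

{M2}: invariant factors (x - 3)^2.

{M3, M5}: invariant factors x^2.

{M4}: invariant factors x - 3, x - 3.

Matrices are similar if and only if their invariant-factor lists agree; the partition into similarity classes is {M1}, {M2}, {M3, M5}, {M4}.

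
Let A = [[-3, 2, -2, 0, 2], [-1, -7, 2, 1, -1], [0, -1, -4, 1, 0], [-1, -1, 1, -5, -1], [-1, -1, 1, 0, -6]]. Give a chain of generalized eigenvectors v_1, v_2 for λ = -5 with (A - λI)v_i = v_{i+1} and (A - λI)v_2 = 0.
v_1 = [[2, 0, 0, 0, -1]]^T, v_2 = [[2, -1, 0, -1, -1]]^T

We seek v_1 ∈ ker((A + 5I)^2) \ ker(A + 5I), then set v_{i+1} = (A + 5I) v_i.

One such chain is v_1 = [[2, 0, 0, 0, -1]]^T, v_2 = [[2, -1, 0, -1, -1]]^T. Check: (A + 5I) v_2 = [[0, 0, 0, 0, 0]]^T = 0.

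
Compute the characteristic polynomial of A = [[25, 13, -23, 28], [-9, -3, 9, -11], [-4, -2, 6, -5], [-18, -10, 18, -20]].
xI - A = [[x - 25, -13, 23, -28], [9, x + 3, -9, 11], [4, 2, x - 6, 5], [18, 10, -18, x + 20]].

Expanding det(xI - A) along the first row:
det(xI - A) = + (x - 25)·det([[x + 3, -9, 11], [2, x - 6, 5], [10, -18, x + 20]]) - (-13)·det([[9, -9, 11], [4, x - 6, 5], [18, -18, x + 20]]) + (23)·det([[9, x + 3, 11], [4, 2, 5], [18, 10, x + 20]]) - (-28)·det([[9, x + 3, -9], [4, 2, x - 6], [18, 10, -18]]).

Evaluating gives χ_A(x) = x^4 - 8x^3 + 24x^2 - 32x + 16 = (x - 2)^4.

χ_A(x) = (x - 2)^4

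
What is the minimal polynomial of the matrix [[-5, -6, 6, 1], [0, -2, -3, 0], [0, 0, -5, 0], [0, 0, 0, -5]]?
m_A(x) = (x + 2)(x + 5)^2

The characteristic polynomial factors as (x + 2)(x + 5)^3. The minimal polynomial is ∏(x - λ)^{k_λ} where k_λ is the size of the largest Jordan block at λ.

For λ = -5: rank(A + 5I) = 2, and the largest Jordan block has size 2 (the smallest k with rank((A + 5I)^k) = rank((A + 5I)^(k+1))).
For λ = -2: rank(A + 2I) = 3, and the largest Jordan block has size 1 (the smallest k with rank((A + 2I)^k) = rank((A + 2I)^(k+1))).

So m_A(x) = (x + 2)(x + 5)^2.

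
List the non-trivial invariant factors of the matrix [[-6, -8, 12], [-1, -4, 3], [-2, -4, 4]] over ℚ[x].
The Jordan structure of A has elementary divisors (x + 2)^2, (x + 2). Arranging the block sizes at each eigenvalue in decreasing order and taking row products gives the invariant factors.

Invariant factors (smallest first, each dividing the next): x + 2, (x + 2)^2.

Check: the last factor (x + 2)^2 is the minimal polynomial, and the product (x + 2)^3 is the characteristic polynomial.

x + 2, (x + 2)^2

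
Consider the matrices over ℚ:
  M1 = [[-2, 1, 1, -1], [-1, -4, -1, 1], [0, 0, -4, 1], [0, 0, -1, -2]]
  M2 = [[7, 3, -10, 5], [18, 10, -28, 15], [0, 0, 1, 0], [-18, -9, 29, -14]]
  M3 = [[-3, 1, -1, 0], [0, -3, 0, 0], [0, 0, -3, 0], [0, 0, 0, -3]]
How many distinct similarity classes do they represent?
3 classes: {M1}, {M2}, {M3}

Characteristic polynomials: χ_{M1} = (x + 3)^4, χ_{M2} = (x - 1)^4, χ_{M3} = (x + 3)^4.

{M1}: invariant factors (x + 3)^2, (x + 3)^2.

{M2}: invariant factors x - 1, (x - 1)^3.

{M3}: invariant factors x + 3, x + 3, (x + 3)^2.

Matrices are similar if and only if their invariant-factor lists agree; the partition into similarity classes is {M1}, {M2}, {M3}.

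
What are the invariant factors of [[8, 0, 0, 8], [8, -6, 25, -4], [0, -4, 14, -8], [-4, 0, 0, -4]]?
The Jordan structure of A has elementary divisors x, (x - 4)^2, (x - 4). Arranging the block sizes at each eigenvalue in decreasing order and taking row products gives the invariant factors.

Invariant factors (smallest first, each dividing the next): x - 4, x(x - 4)^2.

Check: the last factor x(x - 4)^2 is the minimal polynomial, and the product x(x - 4)^3 is the characteristic polynomial.

x - 4, x(x - 4)^2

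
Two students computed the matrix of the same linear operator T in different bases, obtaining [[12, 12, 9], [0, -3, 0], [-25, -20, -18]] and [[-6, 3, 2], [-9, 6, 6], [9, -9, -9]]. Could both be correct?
Two matrices over a field are similar if and only if they have the same invariant factors.

Both A and B have characteristic polynomial (x + 3)^3 and minimal polynomial (x + 3)^2. Computing further, both have invariant factors x + 3, (x + 3)^2. Hence A and B are similar.

Yes.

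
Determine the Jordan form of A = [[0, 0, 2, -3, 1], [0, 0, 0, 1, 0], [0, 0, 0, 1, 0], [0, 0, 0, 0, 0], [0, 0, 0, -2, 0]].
The characteristic polynomial is det(xI - A) = x^5, so the eigenvalues are 0 (algebraic multiplicity 5).

For λ = 0: rank(A) = 2, rank(A^2) = 0. The eigenspace has dimension 5 - 2 = 3, so there are 3 Jordan blocks; the rank sequence gives block sizes [2, 2, 1].

Assembling the blocks gives the Jordan form J above.

J = [[0, 1, 0, 0, 0], [0, 0, 0, 0, 0], [0, 0, 0, 1, 0], [0, 0, 0, 0, 0], [0, 0, 0, 0, 0]]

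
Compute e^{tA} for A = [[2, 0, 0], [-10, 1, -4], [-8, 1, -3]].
A has Jordan form J = [[-1, 1, 0], [0, -1, 0], [0, 0, 2]] with A = PJP^{-1}, so e^{tA} = P e^{tJ} P^{-1}.

For a Jordan block J_k(λ), e^{tJ_k(λ)} = e^{λt} · (I + tN + t^2 N^2/2! + ... + t^{k-1} N^{k-1}/(k-1)!) where N is the nilpotent superdiagonal part.

Assembling the blocks and conjugating back gives the entries of e^{tA} as shown above.

e^{tA} = [[e^{2*t}, 0, 0], [2*(-2*t - e^{3*t} + 1)*e^{-t}, (2*t + 1)*e^{-t}, -4*t*e^{-t}], [2*(-t - e^{3*t} + 1)*e^{-t}, t*e^{-t}, (1 - 2*t)*e^{-t}]]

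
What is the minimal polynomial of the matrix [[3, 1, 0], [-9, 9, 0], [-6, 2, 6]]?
The characteristic polynomial factors as (x - 6)^3. The minimal polynomial is ∏(x - λ)^{k_λ} where k_λ is the size of the largest Jordan block at λ.

For λ = 6: rank(A - 6I) = 1, and the largest Jordan block has size 2 (the smallest k with rank((A - 6I)^k) = rank((A - 6I)^(k+1))).

So m_A(x) = (x - 6)^2.

m_A(x) = (x - 6)^2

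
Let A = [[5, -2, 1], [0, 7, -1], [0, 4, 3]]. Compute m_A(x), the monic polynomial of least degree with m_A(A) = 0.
The characteristic polynomial factors as (x - 5)^3. The minimal polynomial is ∏(x - λ)^{k_λ} where k_λ is the size of the largest Jordan block at λ.

For λ = 5: rank(A - 5I) = 1, and the largest Jordan block has size 2 (the smallest k with rank((A - 5I)^k) = rank((A - 5I)^(k+1))).

So m_A(x) = (x - 5)^2.

m_A(x) = (x - 5)^2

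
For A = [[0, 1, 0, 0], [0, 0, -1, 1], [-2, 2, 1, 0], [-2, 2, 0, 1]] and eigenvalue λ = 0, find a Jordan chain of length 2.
We seek v_1 ∈ ker(A^2) \ ker(A), then set v_{i+1} = A v_i.

One such chain is v_1 = [[1, 1, 2, 2]]^T, v_2 = [[1, 0, 2, 2]]^T. Check: A v_2 = [[0, 0, 0, 0]]^T = 0.

v_1 = [[1, 1, 2, 2]]^T, v_2 = [[1, 0, 2, 2]]^T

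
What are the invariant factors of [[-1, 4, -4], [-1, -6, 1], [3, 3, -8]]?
x + 5, (x + 5)^2

The Jordan structure of A has elementary divisors (x + 5)^2, (x + 5). Arranging the block sizes at each eigenvalue in decreasing order and taking row products gives the invariant factors.

Invariant factors (smallest first, each dividing the next): x + 5, (x + 5)^2.

Check: the last factor (x + 5)^2 is the minimal polynomial, and the product (x + 5)^3 is the characteristic polynomial.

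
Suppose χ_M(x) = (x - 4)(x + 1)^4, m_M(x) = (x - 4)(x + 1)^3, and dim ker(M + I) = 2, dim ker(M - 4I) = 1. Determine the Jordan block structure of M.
Jordan blocks: (-1, 3), (-1, 1), (4, 1)

λ = -1: algebraic multiplicity 4 (exponent in χ_M), largest block size 3 (exponent in m_M), 2 blocks (geometric multiplicity). These force block sizes [3, 1].
λ = 4: algebraic multiplicity 1 (exponent in χ_M), largest block size 1 (exponent in m_M), 1 block (geometric multiplicity). This forces block sizes [1].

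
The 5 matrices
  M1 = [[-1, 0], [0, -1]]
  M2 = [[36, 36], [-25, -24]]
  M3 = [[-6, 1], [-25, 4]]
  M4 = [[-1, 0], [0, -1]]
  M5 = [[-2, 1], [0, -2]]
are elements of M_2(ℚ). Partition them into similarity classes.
4 classes: {M1, M4}, {M2}, {M3}, {M5}

Characteristic polynomials: χ_{M1} = (x + 1)^2, χ_{M2} = (x - 6)^2, χ_{M3} = (x + 1)^2, χ_{M4} = (x + 1)^2, χ_{M5} = (x + 2)^2.

{M1, M4}: invariant factors x + 1, x + 1.

{M2}: invariant factors (x - 6)^2.

{M3}: invariant factors (x + 1)^2.

{M5}: invariant factors (x + 2)^2.

Matrices are similar if and only if their invariant-factor lists agree; the partition into similarity classes is {M1, M4}, {M2}, {M3}, {M5}.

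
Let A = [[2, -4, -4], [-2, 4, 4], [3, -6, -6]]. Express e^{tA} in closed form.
e^{tA} = [[2*t + 1, -4*t, -4*t], [-2*t, 4*t + 1, 4*t], [3*t, -6*t, 1 - 6*t]]

A has Jordan form J = [[0, 1, 0], [0, 0, 0], [0, 0, 0]] with A = PJP^{-1}, so e^{tA} = P e^{tJ} P^{-1}.

For a Jordan block J_k(λ), e^{tJ_k(λ)} = e^{λt} · (I + tN + t^2 N^2/2! + ... + t^{k-1} N^{k-1}/(k-1)!) where N is the nilpotent superdiagonal part.

Assembling the blocks and conjugating back gives the entries of e^{tA} as shown above.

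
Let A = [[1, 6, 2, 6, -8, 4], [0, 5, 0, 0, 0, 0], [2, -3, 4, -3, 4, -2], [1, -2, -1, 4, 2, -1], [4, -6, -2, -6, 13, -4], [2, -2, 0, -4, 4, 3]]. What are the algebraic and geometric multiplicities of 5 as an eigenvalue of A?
algebraic multiplicity 6, geometric multiplicity 4

The characteristic polynomial is (x - 5)^6, so the factor x - 5 appears with exponent 6: the algebraic multiplicity is 6.

rank(A - 5I) = 2, so the eigenspace has dimension 6 - 2 = 4: the geometric multiplicity is 4.

Since 4 < 6, A is not diagonalizable.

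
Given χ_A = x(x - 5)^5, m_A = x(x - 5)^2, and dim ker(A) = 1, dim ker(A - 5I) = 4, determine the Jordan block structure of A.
λ = 0: algebraic multiplicity 1 (exponent in χ_A), largest block size 1 (exponent in m_A), 1 block (geometric multiplicity). This forces block sizes [1].
λ = 5: algebraic multiplicity 5 (exponent in χ_A), largest block size 2 (exponent in m_A), 4 blocks (geometric multiplicity). These force block sizes [2, 1, 1, 1].

Jordan blocks: (0, 1), (5, 2), (5, 1), (5, 1), (5, 1)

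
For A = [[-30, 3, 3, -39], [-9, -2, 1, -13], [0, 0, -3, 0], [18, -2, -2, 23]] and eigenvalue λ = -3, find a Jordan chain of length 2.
We seek v_1 ∈ ker((A + 3I)^2) \ ker(A + 3I), then set v_{i+1} = (A + 3I) v_i.

One such chain is v_1 = [[0, 1, 0, 0]]^T, v_2 = [[3, 1, 0, -2]]^T. Check: (A + 3I) v_2 = [[0, 0, 0, 0]]^T = 0.

v_1 = [[0, 1, 0, 0]]^T, v_2 = [[3, 1, 0, -2]]^T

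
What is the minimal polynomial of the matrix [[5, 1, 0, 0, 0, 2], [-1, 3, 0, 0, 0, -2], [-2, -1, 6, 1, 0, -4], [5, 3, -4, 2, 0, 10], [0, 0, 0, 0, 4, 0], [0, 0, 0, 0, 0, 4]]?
m_A(x) = (x - 4)^2

The characteristic polynomial factors as (x - 4)^6. The minimal polynomial is ∏(x - λ)^{k_λ} where k_λ is the size of the largest Jordan block at λ.

For λ = 4: rank(A - 4I) = 2, and the largest Jordan block has size 2 (the smallest k with rank((A - 4I)^k) = rank((A - 4I)^(k+1))).

So m_A(x) = (x - 4)^2.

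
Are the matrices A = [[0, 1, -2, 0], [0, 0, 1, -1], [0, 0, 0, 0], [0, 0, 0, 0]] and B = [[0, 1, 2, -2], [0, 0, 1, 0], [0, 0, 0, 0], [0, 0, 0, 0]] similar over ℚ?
Two matrices over a field are similar if and only if they have the same invariant factors.

Both A and B have characteristic polynomial x^4 and minimal polynomial x^3. Computing further, both have invariant factors x, x^3. Hence A and B are similar.

Yes.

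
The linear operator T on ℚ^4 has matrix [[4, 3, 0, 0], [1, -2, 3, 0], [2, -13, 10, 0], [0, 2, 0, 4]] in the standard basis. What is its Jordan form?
J = [[4, 1, 0, 0], [0, 4, 1, 0], [0, 0, 4, 0], [0, 0, 0, 4]]

The characteristic polynomial is det(xI - A) = (x - 4)^4, so the eigenvalues are 4 (algebraic multiplicity 4).

For λ = 4: rank(A - 4I) = 2, rank((A - 4I)^2) = 1, rank((A - 4I)^3) = 0. The eigenspace has dimension 4 - 2 = 2, so there are 2 Jordan blocks; the rank sequence gives block sizes [3, 1].

Assembling the blocks gives the Jordan form J above.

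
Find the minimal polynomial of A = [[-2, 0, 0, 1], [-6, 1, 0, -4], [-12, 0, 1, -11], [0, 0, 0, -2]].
The characteristic polynomial factors as (x - 1)^2(x + 2)^2. The minimal polynomial is ∏(x - λ)^{k_λ} where k_λ is the size of the largest Jordan block at λ.

For λ = -2: rank(A + 2I) = 3, and the largest Jordan block has size 2 (the smallest k with rank((A + 2I)^k) = rank((A + 2I)^(k+1))).
For λ = 1: rank(A - I) = 2, and the largest Jordan block has size 1 (the smallest k with rank((A - I)^k) = rank((A - I)^(k+1))).

So m_A(x) = (x - 1)(x + 2)^2.

m_A(x) = (x - 1)(x + 2)^2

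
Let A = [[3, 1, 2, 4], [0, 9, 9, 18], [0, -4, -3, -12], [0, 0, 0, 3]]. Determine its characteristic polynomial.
xI - A = [[x - 3, -1, -2, -4], [0, x - 9, -9, -18], [0, 4, x + 3, 12], [0, 0, 0, x - 3]].

Expanding det(xI - A) along the first row:
det(xI - A) = + (x - 3)·det([[x - 9, -9, -18], [4, x + 3, 12], [0, 0, x - 3]]) - (-1)·det([[0, -9, -18], [0, x + 3, 12], [0, 0, x - 3]]) + (-2)·det([[0, x - 9, -18], [0, 4, 12], [0, 0, x - 3]]) - (-4)·det([[0, x - 9, -9], [0, 4, x + 3], [0, 0, 0]]).

Evaluating gives χ_A(x) = x^4 - 12x^3 + 54x^2 - 108x + 81 = (x - 3)^4.

χ_A(x) = (x - 3)^4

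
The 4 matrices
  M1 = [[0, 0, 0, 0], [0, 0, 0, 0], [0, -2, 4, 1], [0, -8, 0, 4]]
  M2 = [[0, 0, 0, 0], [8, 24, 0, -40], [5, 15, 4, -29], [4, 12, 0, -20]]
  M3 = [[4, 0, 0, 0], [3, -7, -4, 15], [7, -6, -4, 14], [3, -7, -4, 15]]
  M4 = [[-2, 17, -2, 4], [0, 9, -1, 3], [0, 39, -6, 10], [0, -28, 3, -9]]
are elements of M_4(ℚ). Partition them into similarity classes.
3 classes: {M1, M2}, {M3}, {M4}

Characteristic polynomials: χ_{M1} = x^2(x - 4)^2, χ_{M2} = x^2(x - 4)^2, χ_{M3} = x^2(x - 4)^2, χ_{M4} = (x + 2)^4.

{M1, M2}: invariant factors x, x(x - 4)^2.

{M3}: invariant factors x^2(x - 4)^2.

{M4}: invariant factors x + 2, (x + 2)^3.

Matrices are similar if and only if their invariant-factor lists agree; the partition into similarity classes is {M1, M2}, {M3}, {M4}.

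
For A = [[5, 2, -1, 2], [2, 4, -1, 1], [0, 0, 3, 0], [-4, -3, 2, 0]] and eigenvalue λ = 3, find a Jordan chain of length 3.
We seek v_1 ∈ ker((A - 3I)^3) \ ker((A - 3I)^2), then set v_{i+1} = (A - 3I) v_i.

One such chain is v_1 = [[0, 1, 1, -1]]^T, v_2 = [[-1, -1, 0, 2]]^T, v_3 = [[0, -1, 0, 1]]^T. Check: (A - 3I) v_3 = [[0, 0, 0, 0]]^T = 0.

v_1 = [[0, 1, 1, -1]]^T, v_2 = [[-1, -1, 0, 2]]^T, v_3 = [[0, -1, 0, 1]]^T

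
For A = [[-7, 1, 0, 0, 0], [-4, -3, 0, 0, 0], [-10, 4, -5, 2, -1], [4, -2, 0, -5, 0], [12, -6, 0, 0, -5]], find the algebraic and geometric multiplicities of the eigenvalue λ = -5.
The characteristic polynomial is (x + 5)^5, so the factor x + 5 appears with exponent 5: the algebraic multiplicity is 5.

rank(A + 5I) = 2, so the eigenspace has dimension 5 - 2 = 3: the geometric multiplicity is 3.

Since 3 < 5, A is not diagonalizable.

algebraic multiplicity 5, geometric multiplicity 3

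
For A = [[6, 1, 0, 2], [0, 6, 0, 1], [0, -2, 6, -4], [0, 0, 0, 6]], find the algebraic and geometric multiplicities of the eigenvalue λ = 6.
The characteristic polynomial is (x - 6)^4, so the factor x - 6 appears with exponent 4: the algebraic multiplicity is 4.

rank(A - 6I) = 2, so the eigenspace has dimension 4 - 2 = 2: the geometric multiplicity is 2.

Since 2 < 4, A is not diagonalizable.

algebraic multiplicity 4, geometric multiplicity 2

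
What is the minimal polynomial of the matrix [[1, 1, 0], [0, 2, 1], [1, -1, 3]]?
The characteristic polynomial factors as (x - 2)^3. The minimal polynomial is ∏(x - λ)^{k_λ} where k_λ is the size of the largest Jordan block at λ.

For λ = 2: rank(A - 2I) = 2, and the largest Jordan block has size 3 (the smallest k with rank((A - 2I)^k) = rank((A - 2I)^(k+1))).

So m_A(x) = (x - 2)^3.

m_A(x) = (x - 2)^3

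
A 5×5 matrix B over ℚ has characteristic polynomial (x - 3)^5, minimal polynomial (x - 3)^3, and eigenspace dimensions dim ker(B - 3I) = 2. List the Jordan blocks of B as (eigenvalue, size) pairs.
λ = 3: algebraic multiplicity 5 (exponent in χ_B), largest block size 3 (exponent in m_B), 2 blocks (geometric multiplicity). These force block sizes [3, 2].

Jordan blocks: (3, 3), (3, 2)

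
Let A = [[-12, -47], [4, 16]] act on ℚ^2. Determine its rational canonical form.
R = [[0, 4], [1, 4]]

The invariant factors of A (the non-unit diagonal entries of the Smith normal form of xI - A over ℚ[x]) are x^2 - 4x - 4, each dividing the next. The characteristic polynomial is their product, x^2 - 4x - 4.

The rational canonical form is the block-diagonal matrix of companion matrices C(f_i):
R = [[0, 4], [1, 4]].

Note the characteristic polynomial does not split into linear factors over ℚ, so A has no Jordan form over ℚ; the rational canonical form exists over any field.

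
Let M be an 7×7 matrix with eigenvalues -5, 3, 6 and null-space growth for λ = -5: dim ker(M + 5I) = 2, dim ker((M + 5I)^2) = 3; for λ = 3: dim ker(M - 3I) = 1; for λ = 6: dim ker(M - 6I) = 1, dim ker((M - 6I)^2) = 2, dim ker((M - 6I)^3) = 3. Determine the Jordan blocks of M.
λ = -5: successive nullity increments [2, 1] count blocks of size ≥ k; block sizes are [2, 1].
λ = 3: successive nullity increments [1] count blocks of size ≥ k; block sizes are [1].
λ = 6: successive nullity increments [1, 1, 1] count blocks of size ≥ k; block sizes are [3].

Jordan blocks: (-5, 2), (-5, 1), (3, 1), (6, 3)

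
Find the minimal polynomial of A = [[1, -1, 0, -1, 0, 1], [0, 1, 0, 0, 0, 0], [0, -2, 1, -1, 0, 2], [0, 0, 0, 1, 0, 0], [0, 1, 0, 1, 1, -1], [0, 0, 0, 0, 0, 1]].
The characteristic polynomial factors as (x - 1)^6. The minimal polynomial is ∏(x - λ)^{k_λ} where k_λ is the size of the largest Jordan block at λ.

For λ = 1: rank(A - I) = 2, and the largest Jordan block has size 2 (the smallest k with rank((A - I)^k) = rank((A - I)^(k+1))).

So m_A(x) = (x - 1)^2.

m_A(x) = (x - 1)^2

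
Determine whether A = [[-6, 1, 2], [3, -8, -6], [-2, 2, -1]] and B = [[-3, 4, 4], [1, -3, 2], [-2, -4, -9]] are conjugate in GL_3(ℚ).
Two matrices over a field are similar if and only if they have the same invariant factors.

Both A and B have characteristic polynomial (x + 5)^3 and minimal polynomial (x + 5)^2. Computing further, both have invariant factors x + 5, (x + 5)^2. Hence A and B are similar.

Yes.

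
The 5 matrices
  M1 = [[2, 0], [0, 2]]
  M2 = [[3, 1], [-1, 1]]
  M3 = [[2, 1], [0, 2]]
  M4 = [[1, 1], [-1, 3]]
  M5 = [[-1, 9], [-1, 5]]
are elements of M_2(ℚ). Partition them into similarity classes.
2 classes: {M1}, {M2, M3, M4, M5}

Characteristic polynomials: χ_{M1} = (x - 2)^2, χ_{M2} = (x - 2)^2, χ_{M3} = (x - 2)^2, χ_{M4} = (x - 2)^2, χ_{M5} = (x - 2)^2.

{M1}: invariant factors x - 2, x - 2.

{M2, M3, M4, M5}: invariant factors (x - 2)^2.

Matrices are similar if and only if their invariant-factor lists agree; the partition into similarity classes is {M1}, {M2, M3, M4, M5}.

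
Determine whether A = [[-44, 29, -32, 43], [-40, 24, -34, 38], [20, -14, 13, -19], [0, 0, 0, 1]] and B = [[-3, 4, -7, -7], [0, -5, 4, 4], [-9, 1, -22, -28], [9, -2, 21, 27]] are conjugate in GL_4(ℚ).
No.

trace(A) = -6 but trace(B) = -3. The trace is a similarity invariant, so A and B are not similar.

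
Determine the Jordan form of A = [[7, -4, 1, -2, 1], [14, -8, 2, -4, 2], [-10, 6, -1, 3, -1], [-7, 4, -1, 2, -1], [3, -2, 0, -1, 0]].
The characteristic polynomial is det(xI - A) = x^5, so the eigenvalues are 0 (algebraic multiplicity 5).

For λ = 0: rank(A) = 2, rank(A^2) = 0. The eigenspace has dimension 5 - 2 = 3, so there are 3 Jordan blocks; the rank sequence gives block sizes [2, 2, 1].

Assembling the blocks gives the Jordan form J above.

J = [[0, 1, 0, 0, 0], [0, 0, 0, 0, 0], [0, 0, 0, 1, 0], [0, 0, 0, 0, 0], [0, 0, 0, 0, 0]]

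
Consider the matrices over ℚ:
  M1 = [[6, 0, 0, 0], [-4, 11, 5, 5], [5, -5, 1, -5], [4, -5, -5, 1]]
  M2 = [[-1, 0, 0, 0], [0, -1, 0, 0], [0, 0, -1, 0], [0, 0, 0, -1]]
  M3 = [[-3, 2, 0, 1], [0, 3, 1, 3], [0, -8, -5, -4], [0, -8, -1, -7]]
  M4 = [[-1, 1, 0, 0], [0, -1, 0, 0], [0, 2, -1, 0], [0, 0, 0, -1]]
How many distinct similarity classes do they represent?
Characteristic polynomials: χ_{M1} = (x - 6)^3(x - 1), χ_{M2} = (x + 1)^4, χ_{M3} = (x + 3)^4, χ_{M4} = (x + 1)^4.

{M1}: invariant factors x - 6, (x - 6)^2(x - 1).

{M2}: invariant factors x + 1, x + 1, x + 1, x + 1.

{M3}: invariant factors x + 3, (x + 3)^3.

{M4}: invariant factors x + 1, x + 1, (x + 1)^2.

Matrices are similar if and only if their invariant-factor lists agree; the partition into similarity classes is {M1}, {M2}, {M3}, {M4}.

4 classes: {M1}, {M2}, {M3}, {M4}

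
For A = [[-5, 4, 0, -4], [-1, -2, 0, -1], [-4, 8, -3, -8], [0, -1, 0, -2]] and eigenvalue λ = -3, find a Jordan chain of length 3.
v_1 = [[-1, -1, -1, -1]]^T, v_2 = [[2, 1, 4, 0]]^T, v_3 = [[0, -1, 0, -1]]^T

We seek v_1 ∈ ker((A + 3I)^3) \ ker((A + 3I)^2), then set v_{i+1} = (A + 3I) v_i.

One such chain is v_1 = [[-1, -1, -1, -1]]^T, v_2 = [[2, 1, 4, 0]]^T, v_3 = [[0, -1, 0, -1]]^T. Check: (A + 3I) v_3 = [[0, 0, 0, 0]]^T = 0.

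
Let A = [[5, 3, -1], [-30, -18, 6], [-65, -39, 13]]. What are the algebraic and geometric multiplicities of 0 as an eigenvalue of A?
algebraic multiplicity 3, geometric multiplicity 2

The characteristic polynomial is x^3, so the factor x appears with exponent 3: the algebraic multiplicity is 3.

rank(A) = 1, so the eigenspace has dimension 3 - 1 = 2: the geometric multiplicity is 2.

Since 2 < 3, A is not diagonalizable.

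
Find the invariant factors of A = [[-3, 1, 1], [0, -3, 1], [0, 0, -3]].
The Jordan structure of A has elementary divisors (x + 3)^3. Arranging the block sizes at each eigenvalue in decreasing order and taking row products gives the invariant factors.

Invariant factors (smallest first, each dividing the next): (x + 3)^3.

Check: the last factor (x + 3)^3 is the minimal polynomial, and the product (x + 3)^3 is the characteristic polynomial.

(x + 3)^3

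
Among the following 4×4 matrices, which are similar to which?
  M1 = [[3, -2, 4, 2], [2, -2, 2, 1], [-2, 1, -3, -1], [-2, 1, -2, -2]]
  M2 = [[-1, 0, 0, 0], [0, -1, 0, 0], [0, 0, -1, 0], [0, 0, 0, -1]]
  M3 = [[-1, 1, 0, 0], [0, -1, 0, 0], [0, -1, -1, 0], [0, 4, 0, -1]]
2 classes: {M1, M3}, {M2}

Characteristic polynomials: χ_{M1} = (x + 1)^4, χ_{M2} = (x + 1)^4, χ_{M3} = (x + 1)^4.

{M1, M3}: invariant factors x + 1, x + 1, (x + 1)^2.

{M2}: invariant factors x + 1, x + 1, x + 1, x + 1.

Matrices are similar if and only if their invariant-factor lists agree; the partition into similarity classes is {M1, M3}, {M2}.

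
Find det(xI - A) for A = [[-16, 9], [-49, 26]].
χ_A(x) = (x - 5)^2

xI - A = [[x + 16, -9], [49, x - 26]].

Expanding det(xI - A) along the first row:
det(xI - A) = + (x + 16)·det([[x - 26]]) - (-9)·det([[49]]).

Evaluating gives χ_A(x) = x^2 - 10x + 25 = (x - 5)^2.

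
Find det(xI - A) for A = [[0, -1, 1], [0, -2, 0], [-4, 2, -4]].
χ_A(x) = (x + 2)^3

xI - A = [[x, 1, -1], [0, x + 2, 0], [4, -2, x + 4]].

Expanding det(xI - A) along the first row:
det(xI - A) = + (x)·det([[x + 2, 0], [-2, x + 4]]) - (1)·det([[0, 0], [4, x + 4]]) + (-1)·det([[0, x + 2], [4, -2]]).

Evaluating gives χ_A(x) = x^3 + 6x^2 + 12x + 8 = (x + 2)^3.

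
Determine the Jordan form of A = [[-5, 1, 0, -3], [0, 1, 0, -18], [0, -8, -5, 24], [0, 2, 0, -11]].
J = [[-5, 1, 0, 0], [0, -5, 0, 0], [0, 0, -5, 0], [0, 0, 0, -5]]

The characteristic polynomial is det(xI - A) = (x + 5)^4, so the eigenvalues are -5 (algebraic multiplicity 4).

For λ = -5: rank(A + 5I) = 1, rank((A + 5I)^2) = 0. The eigenspace has dimension 4 - 1 = 3, so there are 3 Jordan blocks; the rank sequence gives block sizes [2, 1, 1].

Assembling the blocks gives the Jordan form J above.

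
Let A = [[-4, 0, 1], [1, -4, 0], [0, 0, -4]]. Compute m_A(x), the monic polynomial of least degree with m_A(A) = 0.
The characteristic polynomial factors as (x + 4)^3. The minimal polynomial is ∏(x - λ)^{k_λ} where k_λ is the size of the largest Jordan block at λ.

For λ = -4: rank(A + 4I) = 2, and the largest Jordan block has size 3 (the smallest k with rank((A + 4I)^k) = rank((A + 4I)^(k+1))).

So m_A(x) = (x + 4)^3.

m_A(x) = (x + 4)^3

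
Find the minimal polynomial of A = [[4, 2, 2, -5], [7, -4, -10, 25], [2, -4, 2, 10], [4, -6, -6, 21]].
m_A(x) = (x - 6)^2(x - 5)

The characteristic polynomial factors as (x - 6)^3(x - 5). The minimal polynomial is ∏(x - λ)^{k_λ} where k_λ is the size of the largest Jordan block at λ.

For λ = 5: rank(A - 5I) = 3, and the largest Jordan block has size 1 (the smallest k with rank((A - 5I)^k) = rank((A - 5I)^(k+1))).
For λ = 6: rank(A - 6I) = 2, and the largest Jordan block has size 2 (the smallest k with rank((A - 6I)^k) = rank((A - 6I)^(k+1))).

So m_A(x) = (x - 6)^2(x - 5).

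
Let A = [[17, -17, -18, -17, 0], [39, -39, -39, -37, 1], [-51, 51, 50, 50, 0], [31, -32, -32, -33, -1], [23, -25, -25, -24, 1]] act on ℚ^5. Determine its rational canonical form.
R = [[0, 0, 0, 0, -48], [1, 0, 0, 0, 32], [0, 1, 0, 0, 67], [0, 0, 1, 0, 14], [0, 0, 0, 1, -4]]

The invariant factors of A (the non-unit diagonal entries of the Smith normal form of xI - A over ℚ[x]) are (x - 4)(x + 3)(x + 4)(x^2 + x - 1), each dividing the next. The characteristic polynomial is their product, (x - 4)(x + 3)(x + 4)(x^2 + x - 1).

The rational canonical form is the block-diagonal matrix of companion matrices C(f_i):
R = [[0, 0, 0, 0, -48], [1, 0, 0, 0, 32], [0, 1, 0, 0, 67], [0, 0, 1, 0, 14], [0, 0, 0, 1, -4]].

Note the characteristic polynomial does not split into linear factors over ℚ, so A has no Jordan form over ℚ; the rational canonical form exists over any field.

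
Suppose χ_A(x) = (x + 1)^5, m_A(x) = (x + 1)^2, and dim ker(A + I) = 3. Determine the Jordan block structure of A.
Jordan blocks: (-1, 2), (-1, 2), (-1, 1)

λ = -1: algebraic multiplicity 5 (exponent in χ_A), largest block size 2 (exponent in m_A), 3 blocks (geometric multiplicity). These force block sizes [2, 2, 1].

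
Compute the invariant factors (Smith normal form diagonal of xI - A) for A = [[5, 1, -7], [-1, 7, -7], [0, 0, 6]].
The Jordan structure of A has elementary divisors (x - 6)^2, (x - 6). Arranging the block sizes at each eigenvalue in decreasing order and taking row products gives the invariant factors.

Invariant factors (smallest first, each dividing the next): x - 6, (x - 6)^2.

Check: the last factor (x - 6)^2 is the minimal polynomial, and the product (x - 6)^3 is the characteristic polynomial.

x - 6, (x - 6)^2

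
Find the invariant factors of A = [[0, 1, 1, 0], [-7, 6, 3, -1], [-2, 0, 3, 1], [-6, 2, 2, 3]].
(x - 3)^2, (x - 3)^2

The Jordan structure of A has elementary divisors (x - 3)^2, (x - 3)^2. Arranging the block sizes at each eigenvalue in decreasing order and taking row products gives the invariant factors.

Invariant factors (smallest first, each dividing the next): (x - 3)^2, (x - 3)^2.

Check: the last factor (x - 3)^2 is the minimal polynomial, and the product (x - 3)^4 is the characteristic polynomial.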